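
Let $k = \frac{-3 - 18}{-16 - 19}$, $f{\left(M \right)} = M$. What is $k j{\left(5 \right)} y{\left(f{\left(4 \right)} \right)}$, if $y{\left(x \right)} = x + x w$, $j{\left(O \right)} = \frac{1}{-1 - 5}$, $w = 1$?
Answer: $- \frac{4}{5} \approx -0.8$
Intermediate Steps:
$j{\left(O \right)} = - \frac{1}{6}$ ($j{\left(O \right)} = \frac{1}{-6} = - \frac{1}{6}$)
$y{\left(x \right)} = 2 x$ ($y{\left(x \right)} = x + x 1 = x + x = 2 x$)
$k = \frac{3}{5}$ ($k = - \frac{21}{-35} = \left(-21\right) \left(- \frac{1}{35}\right) = \frac{3}{5} \approx 0.6$)
$k j{\left(5 \right)} y{\left(f{\left(4 \right)} \right)} = \frac{3}{5} \left(- \frac{1}{6}\right) 2 \cdot 4 = \left(- \frac{1}{10}\right) 8 = - \frac{4}{5}$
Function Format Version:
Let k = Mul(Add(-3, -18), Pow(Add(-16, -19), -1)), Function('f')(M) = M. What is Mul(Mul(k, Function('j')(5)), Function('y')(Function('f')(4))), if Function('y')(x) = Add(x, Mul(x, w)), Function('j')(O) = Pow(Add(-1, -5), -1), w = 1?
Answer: Rational(-4, 5) ≈ -0.80000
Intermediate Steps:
Function('j')(O) = Rational(-1, 6) (Function('j')(O) = Pow(-6, -1) = Rational(-1, 6))
Function('y')(x) = Mul(2, x) (Function('y')(x) = Add(x, Mul(x, 1)) = Add(x, x) = Mul(2, x))
k = Rational(3, 5) (k = Mul(-21, Pow(-35, -1)) = Mul(-21, Rational(-1, 35)) = Rational(3, 5) ≈ 0.60000)
Mul(Mul(k, Function('j')(5)), Function('y')(Function('f')(4))) = Mul(Mul(Rational(3, 5), Rational(-1, 6)), Mul(2, 4)) = Mul(Rational(-1, 10), 8) = Rational(-4, 5)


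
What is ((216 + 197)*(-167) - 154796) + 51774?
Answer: -171993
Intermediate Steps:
((216 + 197)*(-167) - 154796) + 51774 = (413*(-167) - 154796) + 51774 = (-68971 - 154796) + 51774 = -223767 + 51774 = -171993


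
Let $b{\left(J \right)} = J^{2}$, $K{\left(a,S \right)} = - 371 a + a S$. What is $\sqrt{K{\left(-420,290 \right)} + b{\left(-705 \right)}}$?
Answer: $3 \sqrt{59005} \approx 728.73$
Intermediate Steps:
$K{\left(a,S \right)} = - 371 a + S a$
$\sqrt{K{\left(-420,290 \right)} + b{\left(-705 \right)}} = \sqrt{- 420 \left(-371 + 290\right) + \left(-705\right)^{2}} = \sqrt{\left(-420\right) \left(-81\right) + 497025} = \sqrt{34020 + 497025} = \sqrt{531045} = 3 \sqrt{59005}$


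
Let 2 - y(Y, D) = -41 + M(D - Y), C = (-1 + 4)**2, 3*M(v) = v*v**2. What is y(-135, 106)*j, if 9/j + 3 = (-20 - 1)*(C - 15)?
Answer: -13997392/41 ≈ -3.4140e+5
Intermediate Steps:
M(v) = v**3/3 (M(v) = (v*v**2)/3 = v**3/3)
C = 9 (C = 3**2 = 9)
j = 3/41 (j = 9/(-3 + (-20 - 1)*(9 - 15)) = 9/(-3 - 21*(-6)) = 9/(-3 + 126) = 9/123 = 9*(1/123) = 3/41 ≈ 0.073171)
y(Y, D) = 43 - (D - Y)**3/3 (y(Y, D) = 2 - (-41 + (D - Y)**3/3) = 2 + (41 - (D - Y)**3/3) = 43 - (D - Y)**3/3)
y(-135, 106)*j = (43 - (106 - 1*(-135))**3/3)*(3/41) = (43 - (106 + 135)**3/3)*(3/41) = (43 - 1/3*241**3)*(3/41) = (43 - 1/3*13997521)*(3/41) = (43 - 13997521/3)*(3/41) = -13997392/3*3/41 = -13997392/41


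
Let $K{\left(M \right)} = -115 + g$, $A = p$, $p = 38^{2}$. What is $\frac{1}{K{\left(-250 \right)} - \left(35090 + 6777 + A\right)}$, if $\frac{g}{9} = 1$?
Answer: $- \frac{1}{43417} \approx -2.3032 \cdot 10^{-5}$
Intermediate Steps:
$g = 9$ ($g = 9 \cdot 1 = 9$)
$p = 1444$
$A = 1444$
$K{\left(M \right)} = -106$ ($K{\left(M \right)} = -115 + 9 = -106$)
$\frac{1}{K{\left(-250 \right)} - \left(35090 + 6777 + A\right)} = \frac{1}{-106 - \left(36534 + 6777\right)} = \frac{1}{-106 - 43311} = \frac{1}{-43417} = - \frac{1}{43417}$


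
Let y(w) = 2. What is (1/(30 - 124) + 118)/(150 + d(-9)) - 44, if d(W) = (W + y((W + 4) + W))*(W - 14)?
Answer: -1275205/29234 ≈ -43.621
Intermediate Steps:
d(W) = (-14 + W)*(2 + W) (d(W) = (W + 2)*(W - 14) = (2 + W)*(-14 + W) = (-14 + W)*(2 + W))
(1/(30 - 124) + 118)/(150 + d(-9)) - 44 = (1/(30 - 124) + 118)/(150 + (-28 + (-9)² - 12*(-9))) - 44 = (1/(-94) + 118)/(150 + (-28 + 81 + 108)) - 44 = (-1/94 + 118)/(150 + 161) - 44 = (11091/94)/311 - 44 = (11091/94)*(1/311) - 44 = 11091/29234 - 44 = -1275205/29234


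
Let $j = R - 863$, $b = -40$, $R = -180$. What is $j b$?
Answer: $41720$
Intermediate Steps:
$j = -1043$ ($j = -180 - 863 = -1043$)
$j b = \left(-1043\right) \left(-40\right) = 41720$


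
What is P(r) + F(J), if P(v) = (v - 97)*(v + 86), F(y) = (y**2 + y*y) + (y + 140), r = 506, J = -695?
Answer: 1207623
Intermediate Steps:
F(y) = 140 + y + 2*y**2 (F(y) = (y**2 + y**2) + (140 + y) = 2*y**2 + (140 + y) = 140 + y + 2*y**2)
P(v) = (-97 + v)*(86 + v)
P(r) + F(J) = (-8342 + 506**2 - 11*506) + (140 - 695 + 2*(-695)**2) = (-8342 + 256036 - 5566) + (140 - 695 + 2*483025) = 242128 + (140 - 695 + 966050) = 242128 + 965495 = 1207623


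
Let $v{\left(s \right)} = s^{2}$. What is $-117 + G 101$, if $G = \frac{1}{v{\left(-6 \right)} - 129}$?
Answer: $- \frac{10982}{93} \approx -118.09$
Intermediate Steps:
$G = - \frac{1}{93}$ ($G = \frac{1}{\left(-6\right)^{2} - 129} = \frac{1}{36 - 129} = \frac{1}{-93} = - \frac{1}{93} \approx -0.010753$)
$-117 + G 101 = -117 - \frac{101}{93} = - \frac{10982}{93}$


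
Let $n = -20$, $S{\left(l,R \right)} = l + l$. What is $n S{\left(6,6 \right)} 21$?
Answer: $-5040$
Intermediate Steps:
$S{\left(l,R \right)} = 2 l$
$n S{\left(6,6 \right)} 21 = - 20 \cdot 2 \cdot 6 \cdot 21 = \left(-20\right) 12 \cdot 21 = \left(-240\right) 21 = -5040$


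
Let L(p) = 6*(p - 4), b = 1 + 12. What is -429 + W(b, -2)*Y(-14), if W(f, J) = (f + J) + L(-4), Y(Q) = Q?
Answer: 89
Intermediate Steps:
b = 13
L(p) = -24 + 6*p (L(p) = 6*(-4 + p) = -24 + 6*p)
W(f, J) = -48 + J + f (W(f, J) = (f + J) + (-24 + 6*(-4)) = (J + f) + (-24 - 24) = (J + f) - 48 = -48 + J + f)
-429 + W(b, -2)*Y(-14) = -429 + (-48 - 2 + 13)*(-14) = -429 - 37*(-14) = -429 + 518 = 89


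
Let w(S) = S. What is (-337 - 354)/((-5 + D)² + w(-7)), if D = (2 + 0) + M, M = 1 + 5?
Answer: -691/2 ≈ -345.50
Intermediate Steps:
M = 6
D = 8 (D = (2 + 0) + 6 = 2 + 6 = 8)
(-337 - 354)/((-5 + D)² + w(-7)) = (-337 - 354)/((-5 + 8)² - 7) = -691/(3² - 7) = -691/(9 - 7) = -691/2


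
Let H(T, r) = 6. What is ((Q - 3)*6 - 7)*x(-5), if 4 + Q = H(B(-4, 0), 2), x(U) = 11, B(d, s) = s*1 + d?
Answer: -143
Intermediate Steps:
B(d, s) = d + s (B(d, s) = s + d = d + s)
Q = 2 (Q = -4 + 6 = 2)
((Q - 3)*6 - 7)*x(-5) = ((2 - 3)*6 - 7)*11 = (-1*6 - 7)*11 = (-6 - 7)*11 = -13*11 = -143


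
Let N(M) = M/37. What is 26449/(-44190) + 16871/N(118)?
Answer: 6895367537/1303605 ≈ 5289.5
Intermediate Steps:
N(M) = M/37 (N(M) = M*(1/37) = M/37)
26449/(-44190) + 16871/N(118) = 26449/(-44190) + 16871/(((1/37)*118)) = 26449*(-1/44190) + 16871/(118/37) = -26449/44190 + 16871*(37/118) = -26449/44190 + 624227/118 = 6895367537/1303605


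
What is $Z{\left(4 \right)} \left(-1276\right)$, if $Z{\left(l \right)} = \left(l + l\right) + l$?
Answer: $-15312$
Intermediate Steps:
$Z{\left(l \right)} = 3 l$ ($Z{\left(l \right)} = 2 l + l = 3 l$)
$Z{\left(4 \right)} \left(-1276\right) = 3 \cdot 4 \left(-1276\right) = 12 \left(-1276\right) = -15312$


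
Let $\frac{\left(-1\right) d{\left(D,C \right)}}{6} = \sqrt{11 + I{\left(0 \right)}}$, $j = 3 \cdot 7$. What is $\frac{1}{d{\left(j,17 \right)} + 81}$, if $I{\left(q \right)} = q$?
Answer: $\frac{9}{685} + \frac{2 \sqrt{11}}{2055} \approx 0.016367$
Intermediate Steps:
$j = 21$
$d{\left(D,C \right)} = - 6 \sqrt{11}$ ($d{\left(D,C \right)} = - 6 \sqrt{11 + 0} = - 6 \sqrt{11}$)
$\frac{1}{d{\left(j,17 \right)} + 81} = \frac{1}{- 6 \sqrt{11} + 81} = \frac{1}{81 - 6 \sqrt{11}}$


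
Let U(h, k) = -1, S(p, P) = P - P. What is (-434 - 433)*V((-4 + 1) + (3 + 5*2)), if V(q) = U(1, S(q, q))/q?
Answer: 867/10 ≈ 86.700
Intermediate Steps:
S(p, P) = 0
V(q) = -1/q
(-434 - 433)*V((-4 + 1) + (3 + 5*2)) = (-434 - 433)*(-1/((-4 + 1) + (3 + 5*2))) = -(-867)/(-3 + (3 + 10)) = -(-867)/(-3 + 13) = -(-867)/10 = -867*(-1/10) = 867/10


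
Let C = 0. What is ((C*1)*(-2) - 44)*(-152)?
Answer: 6688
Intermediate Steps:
((C*1)*(-2) - 44)*(-152) = ((0*1)*(-2) - 44)*(-152) = (0*(-2) - 44)*(-152) = (0 - 44)*(-152) = -44*(-152) = 6688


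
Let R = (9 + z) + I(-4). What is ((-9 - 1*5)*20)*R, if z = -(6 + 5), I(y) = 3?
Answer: -280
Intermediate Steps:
z = -11 (z = -1*11 = -11)
R = 1 (R = (9 - 11) + 3 = -2 + 3 = 1)
((-9 - 1*5)*20)*R = ((-9 - 1*5)*20)*1 = ((-9 - 5)*20)*1 = -14*20*1 = -280*1 = -280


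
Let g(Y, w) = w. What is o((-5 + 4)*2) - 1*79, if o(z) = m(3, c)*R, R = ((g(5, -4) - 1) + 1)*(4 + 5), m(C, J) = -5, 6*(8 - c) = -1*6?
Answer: 101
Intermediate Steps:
c = 9 (c = 8 - (-1)*6/6 = 8 - ⅙*(-6) = 8 + 1 = 9)
R = -36 (R = ((-4 - 1) + 1)*(4 + 5) = (-5 + 1)*9 = -4*9 = -36)
o(z) = 180 (o(z) = -5*(-36) = 180)
o((-5 + 4)*2) - 1*79 = 180 - 1*79 = 180 - 79 = 101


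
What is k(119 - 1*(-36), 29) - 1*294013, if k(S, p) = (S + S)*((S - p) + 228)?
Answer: -184273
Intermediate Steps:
k(S, p) = 2*S*(228 + S - p) (k(S, p) = (2*S)*(228 + S - p) = 2*S*(228 + S - p))
k(119 - 1*(-36), 29) - 1*294013 = 2*(119 - 1*(-36))*(228 + (119 - 1*(-36)) - 1*29) - 1*294013 = 2*(119 + 36)*(228 + (119 + 36) - 29) - 294013 = 2*155*(228 + 155 - 29) - 294013 = 2*155*354 - 294013 = 109740 - 294013 = -184273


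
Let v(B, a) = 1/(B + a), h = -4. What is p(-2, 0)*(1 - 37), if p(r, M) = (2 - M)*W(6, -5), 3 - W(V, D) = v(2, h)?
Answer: -252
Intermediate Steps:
W(V, D) = 7/2 (W(V, D) = 3 - 1/(2 - 4) = 3 - 1/(-2) = 3 - 1*(-½) = 3 + ½ = 7/2)
p(r, M) = 7 - 7*M/2 (p(r, M) = (2 - M)*(7/2) = 7 - 7*M/2)
p(-2, 0)*(1 - 37) = (7 - 7/2*0)*(1 - 37) = (7 + 0)*(-36) = 7*(-36) = -252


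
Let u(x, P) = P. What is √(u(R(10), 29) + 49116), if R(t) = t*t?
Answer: √49145 ≈ 221.69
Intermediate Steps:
R(t) = t²
√(u(R(10), 29) + 49116) = √(29 + 49116) = √49145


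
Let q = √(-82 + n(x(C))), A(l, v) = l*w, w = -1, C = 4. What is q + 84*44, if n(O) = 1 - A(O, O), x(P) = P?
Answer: 3696 + I*√77 ≈ 3696.0 + 8.775*I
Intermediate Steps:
A(l, v) = -l (A(l, v) = l*(-1) = -l)
n(O) = 1 + O (n(O) = 1 - (-1)*O = 1 + O)
q = I*√77 (q = √(-82 + (1 + 4)) = √(-82 + 5) = √(-77) = I*√77 ≈ 8.775*I)
q + 84*44 = I*√77 + 84*44 = I*√77 + 3696 = 3696 + I*√77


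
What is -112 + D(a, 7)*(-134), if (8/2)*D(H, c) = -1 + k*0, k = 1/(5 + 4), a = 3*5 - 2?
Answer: -157/2 ≈ -78.500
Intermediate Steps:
a = 13 (a = 15 - 2 = 13)
k = ⅑ (k = 1/9 = ⅑ ≈ 0.11111)
D(H, c) = -¼ (D(H, c) = (-1 + (⅑)*0)/4 = (-1 + 0)/4 = (¼)*(-1) = -¼)
-112 + D(a, 7)*(-134) = -112 - ¼*(-134) = -112 + 67/2 = -157/2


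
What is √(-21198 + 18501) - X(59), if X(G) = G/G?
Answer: -1 + I*√2697 ≈ -1.0 + 51.933*I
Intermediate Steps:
X(G) = 1
√(-21198 + 18501) - X(59) = √(-21198 + 18501) - 1*1 = √(-2697) - 1 = I*√2697 - 1 = -1 + I*√2697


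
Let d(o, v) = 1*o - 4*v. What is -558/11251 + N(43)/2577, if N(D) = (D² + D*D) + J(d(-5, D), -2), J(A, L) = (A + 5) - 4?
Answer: 12729352/9664609 ≈ 1.3171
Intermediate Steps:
d(o, v) = o - 4*v
J(A, L) = 1 + A (J(A, L) = (5 + A) - 4 = 1 + A)
N(D) = -4 - 4*D + 2*D² (N(D) = (D² + D*D) + (1 + (-5 - 4*D)) = (D² + D²) + (-4 - 4*D) = 2*D² + (-4 - 4*D) = -4 - 4*D + 2*D²)
-558/11251 + N(43)/2577 = -558/11251 + (-4 - 4*43 + 2*43²)/2577 = -558*1/11251 + (-4 - 172 + 2*1849)*(1/2577) = -558/11251 + (-4 - 172 + 3698)*(1/2577) = -558/11251 + 3522*(1/2577) = -558/11251 + 1174/859 = 12729352/9664609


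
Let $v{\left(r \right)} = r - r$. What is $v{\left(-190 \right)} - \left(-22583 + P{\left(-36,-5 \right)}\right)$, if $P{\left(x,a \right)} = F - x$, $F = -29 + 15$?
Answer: $22561$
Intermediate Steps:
$v{\left(r \right)} = 0$
$F = -14$
$P{\left(x,a \right)} = -14 - x$
$v{\left(-190 \right)} - \left(-22583 + P{\left(-36,-5 \right)}\right) = 0 - \left(-22583 - -22\right) = 0 - \left(-22583 + \left(-14 + 36\right)\right) = 0 - \left(-22583 + 22\right) = 0 - -22561 = 0 + 22561 = 22561$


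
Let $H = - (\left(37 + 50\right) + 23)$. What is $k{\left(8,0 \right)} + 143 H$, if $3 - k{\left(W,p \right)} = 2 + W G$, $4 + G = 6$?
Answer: $-15745$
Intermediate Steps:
$G = 2$ ($G = -4 + 6 = 2$)
$k{\left(W,p \right)} = 1 - 2 W$ ($k{\left(W,p \right)} = 3 - \left(2 + W 2\right) = 3 - \left(2 + 2 W\right) = 1 - 2 W$)
$H = -110$ ($H = - (87 + 23) = \left(-1\right) 110 = -110$)
$k{\left(8,0 \right)} + 143 H = \left(1 - 16\right) + 143 \left(-110\right) = \left(1 - 16\right) - 15730 = -15 - 15730 = -15745$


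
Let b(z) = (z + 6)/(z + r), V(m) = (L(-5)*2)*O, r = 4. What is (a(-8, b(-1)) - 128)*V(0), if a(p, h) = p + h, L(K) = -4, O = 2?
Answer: 6448/3 ≈ 2149.3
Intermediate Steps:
V(m) = -16 (V(m) = -4*2*2 = -8*2 = -16)
b(z) = (6 + z)/(4 + z) (b(z) = (z + 6)/(z + 4) = (6 + z)/(4 + z))
a(p, h) = h + p
(a(-8, b(-1)) - 128)*V(0) = (((6 - 1)/(4 - 1) - 8) - 128)*(-16) = ((5/3 - 8) - 128)*(-16) = (-19/3 - 128)*(-16) = -403/3*(-16) = 6448/3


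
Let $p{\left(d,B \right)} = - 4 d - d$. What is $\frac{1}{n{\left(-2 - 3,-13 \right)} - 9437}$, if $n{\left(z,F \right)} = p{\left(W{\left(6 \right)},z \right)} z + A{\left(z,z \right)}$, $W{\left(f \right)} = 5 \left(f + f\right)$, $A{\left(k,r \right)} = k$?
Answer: $- \frac{1}{7942} \approx -0.00012591$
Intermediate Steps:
$W{\left(f \right)} = 10 f$ ($W{\left(f \right)} = 5 \cdot 2 f = 10 f$)
$p{\left(d,B \right)} = - 5 d$
$n{\left(z,F \right)} = - 299 z$ ($n{\left(z,F \right)} = - 5 \cdot 10 \cdot 6 z + z = \left(-5\right) 60 z + z = - 300 z + z = - 299 z$)
$\frac{1}{n{\left(-2 - 3,-13 \right)} - 9437} = \frac{1}{- 299 \left(-2 - 3\right) - 9437} = \frac{1}{\left(-299\right) \left(-5\right) - 9437} = \frac{1}{1495 - 9437} = \frac{1}{-7942} = - \frac{1}{7942}$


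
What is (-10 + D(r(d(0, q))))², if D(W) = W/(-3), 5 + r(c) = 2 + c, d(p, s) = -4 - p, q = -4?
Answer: 529/9 ≈ 58.778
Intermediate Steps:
r(c) = -3 + c (r(c) = -5 + (2 + c) = -3 + c)
D(W) = -W/3 (D(W) = W*(-⅓) = -W/3)
(-10 + D(r(d(0, q))))² = (-10 - (-3 + (-4 - 1*0))/3)² = (-10 - (-3 + (-4 + 0))/3)² = (-10 - (-3 - 4)/3)² = (-10 - ⅓*(-7))² = (-10 + 7/3)² = (-23/3)² = 529/9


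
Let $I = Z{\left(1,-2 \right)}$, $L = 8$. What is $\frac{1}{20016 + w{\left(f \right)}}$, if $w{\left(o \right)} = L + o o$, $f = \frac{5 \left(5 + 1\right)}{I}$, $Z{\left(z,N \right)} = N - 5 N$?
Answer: $\frac{16}{320609} \approx 4.9905 \cdot 10^{-5}$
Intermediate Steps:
$Z{\left(z,N \right)} = - 4 N$
$I = 8$ ($I = \left(-4\right) \left(-2\right) = 8$)
$f = \frac{15}{4}$ ($f = \frac{5 \left(5 + 1\right)}{8} = 5 \cdot 6 \cdot \frac{1}{8} = 30 \cdot \frac{1}{8} = \frac{15}{4} \approx 3.75$)
$w{\left(o \right)} = 8 + o^{2}$ ($w{\left(o \right)} = 8 + o o = 8 + o^{2}$)
$\frac{1}{20016 + w{\left(f \right)}} = \frac{1}{20016 + \left(8 + \left(\frac{15}{4}\right)^{2}\right)} = \frac{1}{20016 + \left(8 + \frac{225}{16}\right)} = \frac{1}{20016 + \frac{353}{16}} = \frac{1}{\frac{320609}{16}} = \frac{16}{320609}$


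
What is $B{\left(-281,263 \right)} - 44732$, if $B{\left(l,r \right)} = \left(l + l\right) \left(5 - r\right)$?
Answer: $100264$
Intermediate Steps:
$B{\left(l,r \right)} = 2 l \left(5 - r\right)$
$B{\left(-281,263 \right)} - 44732 = 2 \left(-281\right) \left(5 - 263\right) - 44732 = 2 \left(-281\right) \left(-258\right) - 44732 = 144996 - 44732 = 100264$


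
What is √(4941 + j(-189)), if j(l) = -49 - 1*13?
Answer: √4879 ≈ 69.850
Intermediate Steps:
j(l) = -62 (j(l) = -49 - 13 = -62)
√(4941 + j(-189)) = √(4941 - 62) = √4879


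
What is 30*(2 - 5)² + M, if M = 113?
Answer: 383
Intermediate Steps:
30*(2 - 5)² + M = 30*(2 - 5)² + 113 = 30*(-3)² + 113 = 30*9 + 113 = 270 + 113 = 383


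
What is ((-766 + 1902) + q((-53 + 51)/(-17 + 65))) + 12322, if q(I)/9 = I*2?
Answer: 53829/4 ≈ 13457.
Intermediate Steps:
q(I) = 18*I (q(I) = 9*(I*2) = 9*(2*I) = 18*I)
((-766 + 1902) + q((-53 + 51)/(-17 + 65))) + 12322 = ((-766 + 1902) + 18*((-53 + 51)/(-17 + 65))) + 12322 = (1136 + 18*(-2/48)) + 12322 = (1136 + 18*(-2*1/48)) + 12322 = (1136 + 18*(-1/24)) + 12322 = (1136 - ¾) + 12322 = 4541/4 + 12322 = 53829/4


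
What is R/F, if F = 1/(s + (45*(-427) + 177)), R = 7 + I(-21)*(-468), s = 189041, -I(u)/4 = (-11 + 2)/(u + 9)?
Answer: 239874233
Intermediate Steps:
I(u) = 36/(9 + u) (I(u) = -4*(-11 + 2)/(u + 9) = -(-36)/(9 + u) = 36/(9 + u))
R = 1411 (R = 7 + (36/(9 - 21))*(-468) = 7 + (36/(-12))*(-468) = 7 + (36*(-1/12))*(-468) = 7 - 3*(-468) = 7 + 1404 = 1411)
F = 1/170003 (F = 1/(189041 + (45*(-427) + 177)) = 1/(189041 + (-19215 + 177)) = 1/(189041 - 19038) = 1/170003 ≈ 5.8822e-6)
R/F = 1411/(1/170003) = 1411*170003 = 239874233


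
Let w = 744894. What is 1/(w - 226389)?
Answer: 1/518505 ≈ 1.9286e-6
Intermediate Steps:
1/(w - 226389) = 1/(744894 - 226389) = 1/518505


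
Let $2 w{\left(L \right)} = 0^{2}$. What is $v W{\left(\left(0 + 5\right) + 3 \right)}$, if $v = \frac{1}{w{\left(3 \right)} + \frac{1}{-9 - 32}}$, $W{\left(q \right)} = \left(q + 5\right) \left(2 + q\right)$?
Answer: $-5330$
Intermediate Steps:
$w{\left(L \right)} = 0$ ($w{\left(L \right)} = \frac{0^{2}}{2} = \frac{1}{2} \cdot 0 = 0$)
$W{\left(q \right)} = \left(2 + q\right) \left(5 + q\right)$ ($W{\left(q \right)} = \left(5 + q\right) \left(2 + q\right) = \left(2 + q\right) \left(5 + q\right)$)
$v = -41$ ($v = \frac{1}{0 + \frac{1}{-9 - 32}} = \frac{1}{0 + \frac{1}{-41}} = \frac{1}{0 - \frac{1}{41}} = \frac{1}{- \frac{1}{41}} = -41$)
$v W{\left(\left(0 + 5\right) + 3 \right)} = - 41 \left(10 + \left(\left(0 + 5\right) + 3\right)^{2} + 7 \left(\left(0 + 5\right) + 3\right)\right) = - 41 \left(10 + \left(5 + 3\right)^{2} + 7 \left(5 + 3\right)\right) = - 41 \left(10 + 8^{2} + 7 \cdot 8\right) = - 41 \left(10 + 64 + 56\right) = \left(-41\right) 130 = -5330$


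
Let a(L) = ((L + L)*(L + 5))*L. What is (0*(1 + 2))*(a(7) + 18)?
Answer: 0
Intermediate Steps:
a(L) = 2*L**2*(5 + L) (a(L) = ((2*L)*(5 + L))*L = (2*L*(5 + L))*L = 2*L**2*(5 + L))
(0*(1 + 2))*(a(7) + 18) = (0*(1 + 2))*(2*7**2*(5 + 7) + 18) = (0*3)*(2*49*12 + 18) = 0*(1176 + 18) = 0*1194 = 0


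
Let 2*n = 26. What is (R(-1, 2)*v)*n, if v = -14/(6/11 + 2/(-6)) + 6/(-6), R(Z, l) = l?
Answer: -1742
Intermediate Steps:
n = 13 (n = (½)*26 = 13)
v = -67 (v = -14/(6*(1/11) + 2*(-⅙)) + 6*(-⅙) = -14/(6/11 - ⅓) - 1 = -14/7/33 - 1 = -14*33/7 - 1 = -66 - 1 = -67)
(R(-1, 2)*v)*n = (2*(-67))*13 = -134*13 = -1742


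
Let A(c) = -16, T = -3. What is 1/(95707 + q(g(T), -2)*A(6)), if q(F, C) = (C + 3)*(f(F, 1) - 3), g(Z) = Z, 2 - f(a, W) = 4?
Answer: 1/95787 ≈ 1.0440e-5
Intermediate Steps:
f(a, W) = -2 (f(a, W) = 2 - 1*4 = 2 - 4 = -2)
q(F, C) = -15 - 5*C (q(F, C) = (C + 3)*(-2 - 3) = (3 + C)*(-5) = -15 - 5*C)
1/(95707 + q(g(T), -2)*A(6)) = 1/(95707 + (-15 - 5*(-2))*(-16)) = 1/(95707 + (-15 + 10)*(-16)) = 1/(95707 - 5*(-16)) = 1/(95707 + 80) = 1/95787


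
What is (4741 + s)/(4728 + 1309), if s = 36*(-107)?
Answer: 889/6037 ≈ 0.14726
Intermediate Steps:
s = -3852
(4741 + s)/(4728 + 1309) = (4741 - 3852)/(4728 + 1309) = 889/6037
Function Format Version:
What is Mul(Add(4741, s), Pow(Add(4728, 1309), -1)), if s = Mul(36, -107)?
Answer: Rational(889, 6037) ≈ 0.14726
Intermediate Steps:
s = -3852
Mul(Add(4741, s), Pow(Add(4728, 1309), -1)) = Mul(Add(4741, -3852), Pow(Add(4728, 1309), -1)) = Mul(889, Pow(6037, -1)) = Mul(889, Rational(1, 6037)) = Rational(889, 6037)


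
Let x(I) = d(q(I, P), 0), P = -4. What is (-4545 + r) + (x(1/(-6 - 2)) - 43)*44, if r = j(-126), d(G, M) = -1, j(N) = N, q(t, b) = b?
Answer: -6607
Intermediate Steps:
r = -126
x(I) = -1
(-4545 + r) + (x(1/(-6 - 2)) - 43)*44 = (-4545 - 126) + (-1 - 43)*44 = -4671 - 44*44 = -4671 - 1936 = -6607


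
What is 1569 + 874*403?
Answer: 353791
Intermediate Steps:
1569 + 874*403 = 1569 + 352222 = 353791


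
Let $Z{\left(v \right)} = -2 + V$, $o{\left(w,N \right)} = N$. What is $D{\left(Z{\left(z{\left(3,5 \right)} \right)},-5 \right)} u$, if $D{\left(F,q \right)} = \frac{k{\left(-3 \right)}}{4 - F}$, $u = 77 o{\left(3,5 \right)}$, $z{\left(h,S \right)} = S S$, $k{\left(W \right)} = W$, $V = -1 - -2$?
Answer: $-231$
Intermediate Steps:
$V = 1$ ($V = -1 + 2 = 1$)
$z{\left(h,S \right)} = S^{2}$
$u = 385$ ($u = 77 \cdot 5 = 385$)
$Z{\left(v \right)} = -1$ ($Z{\left(v \right)} = -2 + 1 = -1$)
$D{\left(F,q \right)} = - \frac{3}{4 - F}$
$D{\left(Z{\left(z{\left(3,5 \right)} \right)},-5 \right)} u = \frac{3}{-4 - 1} \cdot 385 = \frac{3}{-5} \cdot 385 = 3 \left(- \frac{1}{5}\right) 385 = \left(- \frac{3}{5}\right) 385 = -231$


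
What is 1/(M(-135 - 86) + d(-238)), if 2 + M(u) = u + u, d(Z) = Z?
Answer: -1/682 ≈ -0.0014663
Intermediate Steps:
M(u) = -2 + 2*u (M(u) = -2 + (u + u) = -2 + 2*u)
1/(M(-135 - 86) + d(-238)) = 1/((-2 + 2*(-135 - 86)) - 238) = 1/((-2 + 2*(-221)) - 238) = 1/((-2 - 442) - 238) = 1/(-444 - 238) = 1/(-682) = -1/682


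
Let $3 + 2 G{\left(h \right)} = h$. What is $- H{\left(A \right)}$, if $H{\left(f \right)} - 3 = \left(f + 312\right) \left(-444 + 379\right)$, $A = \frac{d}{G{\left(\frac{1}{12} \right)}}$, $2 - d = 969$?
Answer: $\frac{443643}{7} \approx 63378.0$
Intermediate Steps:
$d = -967$ ($d = 2 - 969 = -967$)
$G{\left(h \right)} = - \frac{3}{2} + \frac{h}{2}$
$A = \frac{23208}{35}$ ($A = - \frac{967}{- \frac{3}{2} + \frac{1}{2 \cdot 12}} = - \frac{967}{- \frac{3}{2} + \frac{1}{2} \cdot \frac{1}{12}} = - \frac{967}{- \frac{3}{2} + \frac{1}{24}} = - \frac{967}{- \frac{35}{24}} = \left(-967\right) \left(- \frac{24}{35}\right) = \frac{23208}{35} \approx 663.09$)
$H{\left(f \right)} = -20277 - 65 f$ ($H{\left(f \right)} = 3 + \left(f + 312\right) \left(-444 + 379\right) = 3 + \left(312 + f\right) \left(-65\right) = 3 - \left(20280 + 65 f\right) = -20277 - 65 f$)
$- H{\left(A \right)} = - (-20277 - \frac{301704}{7}) = \left(-1\right) \left(- \frac{443643}{7}\right) = \frac{443643}{7}$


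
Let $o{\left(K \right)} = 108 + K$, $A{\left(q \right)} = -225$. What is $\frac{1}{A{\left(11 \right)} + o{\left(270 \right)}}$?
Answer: $\frac{1}{153} \approx 0.0065359$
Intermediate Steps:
$\frac{1}{A{\left(11 \right)} + o{\left(270 \right)}} = \frac{1}{-225 + \left(108 + 270\right)} = \frac{1}{-225 + 378} = \frac{1}{153}$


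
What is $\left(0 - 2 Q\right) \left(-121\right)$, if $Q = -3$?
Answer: $-726$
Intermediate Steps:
$\left(0 - 2 Q\right) \left(-121\right) = \left(0 - -6\right) \left(-121\right) = \left(0 + 6\right) \left(-121\right) = 6 \left(-121\right) = -726$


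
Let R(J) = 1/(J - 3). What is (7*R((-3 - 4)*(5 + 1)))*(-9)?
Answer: 7/5 ≈ 1.4000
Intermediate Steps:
R(J) = 1/(-3 + J)
(7*R((-3 - 4)*(5 + 1)))*(-9) = (7/(-3 + (-3 - 4)*(5 + 1)))*(-9) = (7/(-3 - 7*6))*(-9) = (7/(-3 - 42))*(-9) = (7/(-45))*(-9) = (7*(-1/45))*(-9) = -7/45*(-9) = 7/5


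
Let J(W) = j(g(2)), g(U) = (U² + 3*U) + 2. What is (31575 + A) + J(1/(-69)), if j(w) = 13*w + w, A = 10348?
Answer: 42091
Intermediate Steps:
g(U) = 2 + U² + 3*U
j(w) = 14*w
J(W) = 168 (J(W) = 14*(2 + 2² + 3*2) = 14*(2 + 4 + 6) = 14*12 = 168)
(31575 + A) + J(1/(-69)) = (31575 + 10348) + 168 = 41923 + 168 = 42091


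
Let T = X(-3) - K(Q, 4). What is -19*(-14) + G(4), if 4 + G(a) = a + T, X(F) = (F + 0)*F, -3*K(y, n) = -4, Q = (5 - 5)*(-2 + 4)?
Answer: 821/3 ≈ 273.67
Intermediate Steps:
Q = 0 (Q = 0*2 = 0)
K(y, n) = 4/3 (K(y, n) = -⅓*(-4) = 4/3)
X(F) = F² (X(F) = F*F = F²)
T = 23/3 (T = (-3)² - 1*4/3 = 9 - 4/3 = 23/3 ≈ 7.6667)
G(a) = 11/3 + a (G(a) = -4 + (a + 23/3) = -4 + (23/3 + a) = 11/3 + a)
-19*(-14) + G(4) = -19*(-14) + (11/3 + 4) = 266 + 23/3 = 821/3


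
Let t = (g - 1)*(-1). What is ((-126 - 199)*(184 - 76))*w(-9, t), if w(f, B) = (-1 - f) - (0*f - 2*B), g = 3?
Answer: -140400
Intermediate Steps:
t = -2 (t = (3 - 1)*(-1) = 2*(-1) = -2)
w(f, B) = -1 - f + 2*B (w(f, B) = (-1 - f) - (0 - 2*B) = (-1 - f) - (-2)*B = (-1 - f) + 2*B = -1 - f + 2*B)
((-126 - 199)*(184 - 76))*w(-9, t) = ((-126 - 199)*(184 - 76))*(-1 - 1*(-9) + 2*(-2)) = (-325*108)*(-1 + 9 - 4) = -35100*4 = -140400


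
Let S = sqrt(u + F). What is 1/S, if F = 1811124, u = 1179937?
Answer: sqrt(2991061)/2991061 ≈ 0.00057821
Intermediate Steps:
S = sqrt(2991061) (S = sqrt(1179937 + 1811124) = sqrt(2991061) ≈ 1729.5)
1/S = 1/(sqrt(2991061)) = sqrt(2991061)/2991061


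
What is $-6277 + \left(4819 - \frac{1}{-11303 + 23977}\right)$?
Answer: $- \frac{18478693}{12674} \approx -1458.0$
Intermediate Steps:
$-6277 + \left(4819 - \frac{1}{-11303 + 23977}\right) = -6277 + \left(4819 - \frac{1}{12674}\right) = -6277 + \frac{61076005}{12674} = - \frac{18478693}{12674}$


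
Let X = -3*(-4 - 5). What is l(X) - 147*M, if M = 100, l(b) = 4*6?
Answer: -14676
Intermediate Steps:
X = 27 (X = -3*(-9) = 27)
l(b) = 24
l(X) - 147*M = 24 - 147*100 = 24 - 14700 = -14676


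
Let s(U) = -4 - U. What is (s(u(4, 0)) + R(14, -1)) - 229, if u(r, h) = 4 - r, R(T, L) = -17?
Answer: -250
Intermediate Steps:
(s(u(4, 0)) + R(14, -1)) - 229 = ((-4 - (4 - 1*4)) - 17) - 229 = ((-4 - (4 - 4)) - 17) - 229 = ((-4 - 1*0) - 17) - 229 = ((-4 + 0) - 17) - 229 = (-4 - 17) - 229 = -21 - 229 = -250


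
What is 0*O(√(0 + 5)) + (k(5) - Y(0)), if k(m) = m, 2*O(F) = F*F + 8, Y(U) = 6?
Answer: -1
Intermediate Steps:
O(F) = 4 + F²/2 (O(F) = (F*F + 8)/2 = (F² + 8)/2 = (8 + F²)/2 = 4 + F²/2)
0*O(√(0 + 5)) + (k(5) - Y(0)) = 0*(4 + (√(0 + 5))²/2) + (5 - 1*6) = 0*(4 + (√5)²/2) + (5 - 6) = 0*(4 + (½)*5) - 1 = 0*(4 + 5/2) - 1 = 0*(13/2) - 1 = 0 - 1 = -1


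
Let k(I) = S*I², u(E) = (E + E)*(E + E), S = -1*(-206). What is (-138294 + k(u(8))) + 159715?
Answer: 13521837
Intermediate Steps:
S = 206
u(E) = 4*E² (u(E) = (2*E)*(2*E) = 4*E²)
k(I) = 206*I²
(-138294 + k(u(8))) + 159715 = (-138294 + 206*(4*8²)²) + 159715 = (-138294 + 206*(4*64)²) + 159715 = (-138294 + 206*256²) + 159715 = (-138294 + 206*65536) + 159715 = (-138294 + 13500416) + 159715 = 13362122 + 159715 = 13521837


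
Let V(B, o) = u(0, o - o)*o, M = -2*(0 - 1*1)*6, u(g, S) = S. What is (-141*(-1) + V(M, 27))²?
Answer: 19881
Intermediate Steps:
M = 12 (M = -2*(0 - 1)*6 = -2*(-1)*6 = 2*6 = 12)
V(B, o) = 0 (V(B, o) = (o - o)*o = 0*o = 0)
(-141*(-1) + V(M, 27))² = (-141*(-1) + 0)² = (141 + 0)² = 141² = 19881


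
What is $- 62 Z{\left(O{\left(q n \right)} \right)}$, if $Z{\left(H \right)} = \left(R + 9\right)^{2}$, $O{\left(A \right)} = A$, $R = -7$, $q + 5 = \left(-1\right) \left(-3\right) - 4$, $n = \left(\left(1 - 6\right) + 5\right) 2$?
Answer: $-248$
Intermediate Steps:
$n = 0$ ($n = \left(\left(1 - 6\right) + 5\right) 2 = \left(-5 + 5\right) 2 = 0 \cdot 2 = 0$)
$q = -6$ ($q = -5 - 1 = -6$)
$Z{\left(H \right)} = 4$ ($Z{\left(H \right)} = \left(-7 + 9\right)^{2} = 2^{2} = 4$)
$- 62 Z{\left(O{\left(q n \right)} \right)} = \left(-62\right) 4 = -248$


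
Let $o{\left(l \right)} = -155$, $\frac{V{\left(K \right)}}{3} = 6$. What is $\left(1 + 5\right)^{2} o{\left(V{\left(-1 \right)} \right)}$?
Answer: $-5580$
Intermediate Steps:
$V{\left(K \right)} = 18$ ($V{\left(K \right)} = 3 \cdot 6 = 18$)
$\left(1 + 5\right)^{2} o{\left(V{\left(-1 \right)} \right)} = \left(1 + 5\right)^{2} \left(-155\right) = 6^{2} \left(-155\right) = 36 \left(-155\right) = -5580$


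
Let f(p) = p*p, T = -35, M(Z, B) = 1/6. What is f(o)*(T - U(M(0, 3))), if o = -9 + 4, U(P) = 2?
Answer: -925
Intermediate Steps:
M(Z, B) = ⅙
o = -5
f(p) = p²
f(o)*(T - U(M(0, 3))) = (-5)²*(-35 - 1*2) = 25*(-35 - 2) = 25*(-37) = -925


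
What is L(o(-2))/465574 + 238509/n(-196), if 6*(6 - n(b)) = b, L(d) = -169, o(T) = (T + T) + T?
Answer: 166565373947/27003292 ≈ 6168.3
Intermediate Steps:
o(T) = 3*T (o(T) = 2*T + T = 3*T)
n(b) = 6 - b/6
L(o(-2))/465574 + 238509/n(-196) = -169/465574 + 238509/(6 - 1/6*(-196)) = -169*1/465574 + 238509/(6 + 98/3) = -169/465574 + 238509/(116/3) = -169/465574 + 238509*(3/116) = -169/465574 + 715527/116 = 166565373947/27003292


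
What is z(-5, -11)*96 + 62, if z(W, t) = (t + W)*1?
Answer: -1474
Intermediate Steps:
z(W, t) = W + t (z(W, t) = (W + t)*1 = W + t)
z(-5, -11)*96 + 62 = (-5 - 11)*96 + 62 = -16*96 + 62 = -1536 + 62 = -1474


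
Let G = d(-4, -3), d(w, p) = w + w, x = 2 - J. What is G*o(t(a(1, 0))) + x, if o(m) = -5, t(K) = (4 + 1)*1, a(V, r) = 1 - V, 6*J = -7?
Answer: 259/6 ≈ 43.167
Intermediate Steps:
J = -7/6 (J = (1/6)*(-7) = -7/6 ≈ -1.1667)
t(K) = 5 (t(K) = 5*1 = 5)
x = 19/6 (x = 2 - 1*(-7/6) = 2 + 7/6 = 19/6 ≈ 3.1667)
d(w, p) = 2*w
G = -8 (G = 2*(-4) = -8)
G*o(t(a(1, 0))) + x = -8*(-5) + 19/6 = 40 + 19/6 = 259/6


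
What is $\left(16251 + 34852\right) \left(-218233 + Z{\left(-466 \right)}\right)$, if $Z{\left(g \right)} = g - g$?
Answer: $-11152360999$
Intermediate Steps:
$Z{\left(g \right)} = 0$
$\left(16251 + 34852\right) \left(-218233 + Z{\left(-466 \right)}\right) = \left(16251 + 34852\right) \left(-218233 + 0\right) = 51103 \left(-218233\right) = -11152360999$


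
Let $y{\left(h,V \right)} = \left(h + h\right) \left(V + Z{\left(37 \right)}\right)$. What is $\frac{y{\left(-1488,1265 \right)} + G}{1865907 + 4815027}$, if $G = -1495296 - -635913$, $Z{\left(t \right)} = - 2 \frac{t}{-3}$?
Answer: $- \frac{4697431}{6680934} \approx -0.70311$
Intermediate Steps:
$Z{\left(t \right)} = \frac{2 t}{3}$ ($Z{\left(t \right)} = - 2 t \left(- \frac{1}{3}\right) = - 2 \left(- \frac{t}{3}\right) = \frac{2 t}{3}$)
$y{\left(h,V \right)} = 2 h \left(\frac{74}{3} + V\right)$ ($y{\left(h,V \right)} = \left(h + h\right) \left(V + \frac{2}{3} \cdot 37\right) = 2 h \left(V + \frac{74}{3}\right) = 2 h \left(\frac{74}{3} + V\right)$)
$G = -859383$ ($G = -1495296 + 635913 = -859383$)
$\frac{y{\left(-1488,1265 \right)} + G}{1865907 + 4815027} = \frac{\frac{2}{3} \left(-1488\right) \left(74 + 3 \cdot 1265\right) - 859383}{1865907 + 4815027} = \frac{\frac{2}{3} \left(-1488\right) \left(74 + 3795\right) - 859383}{6680934} = \left(\frac{2}{3} \left(-1488\right) 3869 - 859383\right) \frac{1}{6680934} = \left(-3838048 - 859383\right) \frac{1}{6680934} = \left(-4697431\right) \frac{1}{6680934} = - \frac{4697431}{6680934}$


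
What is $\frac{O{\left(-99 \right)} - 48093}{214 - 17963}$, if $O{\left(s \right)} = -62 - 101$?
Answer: $\frac{48256}{17749} \approx 2.7188$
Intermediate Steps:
$O{\left(s \right)} = -163$ ($O{\left(s \right)} = -62 - 101 = -163$)
$\frac{O{\left(-99 \right)} - 48093}{214 - 17963} = \frac{-163 - 48093}{214 - 17963} = - \frac{48256}{-17749} = \left(-48256\right) \left(- \frac{1}{17749}\right) = \frac{48256}{17749}$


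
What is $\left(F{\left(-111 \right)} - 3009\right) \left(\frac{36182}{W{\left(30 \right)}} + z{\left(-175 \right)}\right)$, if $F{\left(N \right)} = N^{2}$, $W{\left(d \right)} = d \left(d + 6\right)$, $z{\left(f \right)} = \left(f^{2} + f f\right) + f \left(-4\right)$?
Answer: $\frac{25973566616}{45} \approx 5.7719 \cdot 10^{8}$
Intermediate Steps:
$z{\left(f \right)} = - 4 f + 2 f^{2}$ ($z{\left(f \right)} = \left(f^{2} + f^{2}\right) - 4 f = 2 f^{2} - 4 f = - 4 f + 2 f^{2}$)
$W{\left(d \right)} = d \left(6 + d\right)$
$\left(F{\left(-111 \right)} - 3009\right) \left(\frac{36182}{W{\left(30 \right)}} + z{\left(-175 \right)}\right) = \left(\left(-111\right)^{2} - 3009\right) \left(\frac{36182}{30 \left(6 + 30\right)} + 2 \left(-175\right) \left(-2 - 175\right)\right) = \left(12321 - 3009\right) \left(\frac{36182}{30 \cdot 36} + 2 \left(-175\right) \left(-177\right)\right) = 9312 \left(\frac{36182}{1080} + 61950\right) = 9312 \left(36182 \cdot \frac{1}{1080} + 61950\right) = 9312 \left(\frac{18091}{540} + 61950\right) = 9312 \cdot \frac{33471091}{540} = \frac{25973566616}{45}$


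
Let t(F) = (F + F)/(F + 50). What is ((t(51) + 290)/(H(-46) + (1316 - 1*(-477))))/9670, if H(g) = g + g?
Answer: 14696/830657835 ≈ 1.7692e-5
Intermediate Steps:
H(g) = 2*g
t(F) = 2*F/(50 + F) (t(F) = (2*F)/(50 + F) = 2*F/(50 + F))
((t(51) + 290)/(H(-46) + (1316 - 1*(-477))))/9670 = ((2*51/(50 + 51) + 290)/(2*(-46) + (1316 - 1*(-477))))/9670 = ((2*51/101 + 290)/(-92 + (1316 + 477)))*(1/9670) = ((2*51*(1/101) + 290)/(-92 + 1793))*(1/9670) = ((102/101 + 290)/1701)*(1/9670) = ((29392/101)*(1/1701))*(1/9670) = (29392/171801)*(1/9670) = 14696/830657835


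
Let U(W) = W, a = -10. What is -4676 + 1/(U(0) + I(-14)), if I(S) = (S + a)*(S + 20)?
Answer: -673345/144 ≈ -4676.0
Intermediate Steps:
I(S) = (-10 + S)*(20 + S) (I(S) = (S - 10)*(S + 20) = (-10 + S)*(20 + S))
-4676 + 1/(U(0) + I(-14)) = -4676 + 1/(0 + (-200 + (-14)² + 10*(-14))) = -4676 + 1/(0 + (-200 + 196 - 140)) = -4676 + 1/(0 - 144) = -4676 + 1/(-144) = -4676 - 1/144 = -673345/144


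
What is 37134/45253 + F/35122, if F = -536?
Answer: 639982370/794687933 ≈ 0.80533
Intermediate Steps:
37134/45253 + F/35122 = 37134/45253 - 536/35122 = 37134*(1/45253) - 536*1/35122 = 37134/45253 - 268/17561 = 639982370/794687933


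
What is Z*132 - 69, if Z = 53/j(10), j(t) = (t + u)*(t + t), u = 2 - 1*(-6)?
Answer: -1487/30 ≈ -49.567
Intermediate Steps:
u = 8 (u = 2 + 6 = 8)
j(t) = 2*t*(8 + t) (j(t) = (t + 8)*(t + t) = (8 + t)*(2*t) = 2*t*(8 + t))
Z = 53/360 (Z = 53/((2*10*(8 + 10))) = 53/((2*10*18)) = 53/360 ≈ 0.14722)
Z*132 - 69 = (53/360)*132 - 69 = 583/30 - 69 = -1487/30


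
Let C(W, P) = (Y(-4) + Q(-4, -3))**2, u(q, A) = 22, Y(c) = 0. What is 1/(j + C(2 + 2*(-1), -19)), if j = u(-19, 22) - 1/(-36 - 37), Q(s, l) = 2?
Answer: 73/1899 ≈ 0.038441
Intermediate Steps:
C(W, P) = 4 (C(W, P) = (0 + 2)**2 = 2**2 = 4)
j = 1607/73 (j = 22 - 1/(-36 - 37) = 22 - 1/(-73) = 22 - 1*(-1/73) = 22 + 1/73 = 1607/73 ≈ 22.014)
1/(j + C(2 + 2*(-1), -19)) = 1/(1607/73 + 4) = 1/(1899/73) = 73/1899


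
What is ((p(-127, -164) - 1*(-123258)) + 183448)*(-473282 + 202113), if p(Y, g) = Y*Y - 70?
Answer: -87523862285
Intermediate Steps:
p(Y, g) = -70 + Y² (p(Y, g) = Y² - 70 = -70 + Y²)
((p(-127, -164) - 1*(-123258)) + 183448)*(-473282 + 202113) = (((-70 + (-127)²) - 1*(-123258)) + 183448)*(-473282 + 202113) = (((-70 + 16129) + 123258) + 183448)*(-271169) = ((16059 + 123258) + 183448)*(-271169) = (139317 + 183448)*(-271169) = 322765*(-271169) = -87523862285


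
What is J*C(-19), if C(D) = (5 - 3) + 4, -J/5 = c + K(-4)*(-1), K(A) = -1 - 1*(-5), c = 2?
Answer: 60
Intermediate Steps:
K(A) = 4 (K(A) = -1 + 5 = 4)
J = 10 (J = -5*(2 + 4*(-1)) = -5*(2 - 4) = -5*(-2) = 10)
C(D) = 6 (C(D) = 2 + 4 = 6)
J*C(-19) = 10*6 = 60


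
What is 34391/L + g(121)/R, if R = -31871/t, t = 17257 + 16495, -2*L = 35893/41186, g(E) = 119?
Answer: -12918585702068/163420829 ≈ -79051.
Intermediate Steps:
L = -35893/82372 (L = -35893/(2*41186) = -½*35893/41186 = -35893/82372 ≈ -0.43574)
t = 33752
R = -31871/33752 ≈ -0.94427
34391/L + g(121)/R = 34391/(-35893/82372) + 119/(-31871/33752) = 34391*(-82372/35893) + 119*(-33752/31871) = -2832855452/35893 - 573784/4553 = -12918585702068/163420829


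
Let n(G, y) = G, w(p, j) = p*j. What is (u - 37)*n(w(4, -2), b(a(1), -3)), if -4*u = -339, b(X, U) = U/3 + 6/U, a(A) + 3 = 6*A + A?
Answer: -382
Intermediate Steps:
w(p, j) = j*p
a(A) = -3 + 7*A (a(A) = -3 + (6*A + A) = -3 + 7*A)
b(X, U) = 6/U + U/3 (b(X, U) = U*(⅓) + 6/U = U/3 + 6/U = 6/U + U/3)
u = 339/4 (u = -¼*(-339) = 339/4 ≈ 84.750)
(u - 37)*n(w(4, -2), b(a(1), -3)) = (339/4 - 37)*(-2*4) = (191/4)*(-8) = -382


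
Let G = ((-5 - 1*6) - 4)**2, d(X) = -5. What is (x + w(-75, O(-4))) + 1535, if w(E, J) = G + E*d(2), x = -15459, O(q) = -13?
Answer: -13324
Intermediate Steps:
G = 225 (G = ((-5 - 6) - 4)**2 = (-11 - 4)**2 = (-15)**2 = 225)
w(E, J) = 225 - 5*E (w(E, J) = 225 + E*(-5) = 225 - 5*E)
(x + w(-75, O(-4))) + 1535 = (-15459 + (225 - 5*(-75))) + 1535 = (-15459 + (225 + 375)) + 1535 = (-15459 + 600) + 1535 = -14859 + 1535 = -13324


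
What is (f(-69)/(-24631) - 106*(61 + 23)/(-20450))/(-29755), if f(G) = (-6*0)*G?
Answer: -4452/304244875 ≈ -1.4633e-5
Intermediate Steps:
f(G) = 0 (f(G) = 0*G = 0)
(f(-69)/(-24631) - 106*(61 + 23)/(-20450))/(-29755) = (0/(-24631) - 106*(61 + 23)/(-20450))/(-29755) = (0*(-1/24631) - 106*84*(-1/20450))*(-1/29755) = (0 - 8904*(-1/20450))*(-1/29755) = (0 + 4452/10225)*(-1/29755) = (4452/10225)*(-1/29755) = -4452/304244875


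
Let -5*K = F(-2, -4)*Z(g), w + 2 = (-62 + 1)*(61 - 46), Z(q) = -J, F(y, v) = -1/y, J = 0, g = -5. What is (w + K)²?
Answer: 840889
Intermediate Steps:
Z(q) = 0 (Z(q) = -1*0 = 0)
w = -917 (w = -2 + (-62 + 1)*(61 - 46) = -2 - 61*15 = -2 - 915 = -917)
K = 0 (K = -(-1/(-2))*0/5 = -(-1*(-½))*0/5 = -0/10 = -⅕*0 = 0)
(w + K)² = (-917 + 0)² = (-917)² = 840889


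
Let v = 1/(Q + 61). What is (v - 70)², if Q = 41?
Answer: 50965321/10404 ≈ 4898.6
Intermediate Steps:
v = 1/102 (v = 1/(41 + 61) = 1/102 ≈ 0.0098039)
(v - 70)² = (1/102 - 70)² = (-7139/102)² = 50965321/10404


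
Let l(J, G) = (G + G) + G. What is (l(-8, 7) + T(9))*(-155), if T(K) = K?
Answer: -4650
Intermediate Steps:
l(J, G) = 3*G (l(J, G) = 2*G + G = 3*G)
(l(-8, 7) + T(9))*(-155) = (3*7 + 9)*(-155) = (21 + 9)*(-155) = 30*(-155) = -4650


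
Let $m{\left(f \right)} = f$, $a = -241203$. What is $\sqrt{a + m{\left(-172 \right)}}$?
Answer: $5 i \sqrt{9655} \approx 491.3 i$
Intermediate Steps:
$\sqrt{a + m{\left(-172 \right)}} = \sqrt{-241203 - 172} = \sqrt{-241375} = 5 i \sqrt{9655}$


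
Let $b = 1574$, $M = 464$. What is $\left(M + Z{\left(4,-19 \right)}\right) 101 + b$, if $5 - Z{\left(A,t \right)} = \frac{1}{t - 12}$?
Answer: $\frac{1517334}{31} \approx 48946.0$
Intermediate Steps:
$Z{\left(A,t \right)} = 5 - \frac{1}{-12 + t}$ ($Z{\left(A,t \right)} = 5 - \frac{1}{t - 12} = 5 - \frac{1}{-12 + t}$)
$\left(M + Z{\left(4,-19 \right)}\right) 101 + b = \left(464 + \frac{-61 + 5 \left(-19\right)}{-12 - 19}\right) 101 + 1574 = \left(464 + \frac{-61 - 95}{-31}\right) 101 + 1574 = \left(464 - - \frac{156}{31}\right) 101 + 1574 = \left(464 + \frac{156}{31}\right) 101 + 1574 = \frac{14540}{31} \cdot 101 + 1574 = \frac{1468540}{31} + 1574 = \frac{1517334}{31}$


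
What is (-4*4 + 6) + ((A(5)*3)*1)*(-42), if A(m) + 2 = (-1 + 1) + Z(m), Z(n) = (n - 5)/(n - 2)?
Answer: 242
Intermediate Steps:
Z(n) = (-5 + n)/(-2 + n)
A(m) = -2 + (-5 + m)/(-2 + m) (A(m) = -2 + ((-1 + 1) + (-5 + m)/(-2 + m)) = -2 + (0 + (-5 + m)/(-2 + m)) = -2 + (-5 + m)/(-2 + m))
(-4*4 + 6) + ((A(5)*3)*1)*(-42) = (-4*4 + 6) + ((((-1 - 1*5)/(-2 + 5))*3)*1)*(-42) = (-16 + 6) + ((((-1 - 5)/3)*3)*1)*(-42) = -10 + ((((⅓)*(-6))*3)*1)*(-42) = -10 + (-2*3*1)*(-42) = -10 - 6*1*(-42) = -10 - 6*(-42) = -10 + 252 = 242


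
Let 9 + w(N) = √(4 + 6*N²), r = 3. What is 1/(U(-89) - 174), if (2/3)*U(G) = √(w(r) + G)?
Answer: -1/(174 - 3*I*√(98 - √58)/2) ≈ -0.0057088 - 0.00046788*I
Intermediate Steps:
w(N) = -9 + √(4 + 6*N²)
U(G) = 3*√(-9 + G + √58)/2 (U(G) = 3*√((-9 + √(4 + 6*3²)) + G)/2 = 3*√((-9 + √(4 + 6*9)) + G)/2 = 3*√((-9 + √(4 + 54)) + G)/2 = 3*√((-9 + √58) + G)/2 = 3*√(-9 + G + √58)/2)
1/(U(-89) - 174) = 1/(3*√(-9 - 89 + √58)/2 - 174) = 1/(3*√(-98 + √58)/2 - 174) = 1/(-174 + 3*√(-98 + √58)/2)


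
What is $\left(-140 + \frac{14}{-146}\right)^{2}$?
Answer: $\frac{104591529}{5329} \approx 19627.0$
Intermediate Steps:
$\left(-140 + \frac{14}{-146}\right)^{2} = \left(-140 + 14 \left(- \frac{1}{146}\right)\right)^{2} = \left(-140 - \frac{7}{73}\right)^{2} = \left(- \frac{10227}{73}\right)^{2} = \frac{104591529}{5329}$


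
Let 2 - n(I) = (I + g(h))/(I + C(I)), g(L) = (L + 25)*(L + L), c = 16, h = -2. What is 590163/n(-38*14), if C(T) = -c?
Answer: 80852331/118 ≈ 6.8519e+5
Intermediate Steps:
g(L) = 2*L*(25 + L) (g(L) = (25 + L)*(2*L) = 2*L*(25 + L))
C(T) = -16 (C(T) = -1*16 = -16)
n(I) = 2 - (-92 + I)/(-16 + I) (n(I) = 2 - (I + 2*(-2)*(25 - 2))/(I - 16) = 2 - (I + 2*(-2)*23)/(-16 + I) = 2 - (I - 92)/(-16 + I) = 2 - (-92 + I)/(-16 + I))
590163/n(-38*14) = 590163/(((60 - 38*14)/(-16 - 38*14))) = 590163/(((60 - 532)/(-16 - 532))) = 590163/((-472/(-548))) = 590163/((-1/548*(-472))) = 590163/(118/137) = 590163*(137/118) = 80852331/118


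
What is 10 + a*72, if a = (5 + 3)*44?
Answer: 25354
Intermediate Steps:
a = 352 (a = 8*44 = 352)
10 + a*72 = 10 + 352*72 = 10 + 25344 = 25354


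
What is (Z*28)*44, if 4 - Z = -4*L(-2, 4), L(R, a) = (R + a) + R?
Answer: 4928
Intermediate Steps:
L(R, a) = a + 2*R
Z = 4 (Z = 4 - (-4)*(4 + 2*(-2)) = 4 - (-4)*(4 - 4) = 4 - (-4)*0 = 4 - 1*0 = 4 + 0 = 4)
(Z*28)*44 = (4*28)*44 = 112*44 = 4928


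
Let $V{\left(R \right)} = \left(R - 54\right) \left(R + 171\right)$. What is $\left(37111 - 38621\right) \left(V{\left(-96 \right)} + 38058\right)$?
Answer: $-40480080$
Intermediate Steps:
$V{\left(R \right)} = \left(-54 + R\right) \left(171 + R\right)$
$\left(37111 - 38621\right) \left(V{\left(-96 \right)} + 38058\right) = \left(37111 - 38621\right) \left(\left(-9234 + \left(-96\right)^{2} + 117 \left(-96\right)\right) + 38058\right) = - 1510 \left(\left(-9234 + 9216 - 11232\right) + 38058\right) = - 1510 \left(-11250 + 38058\right) = \left(-1510\right) 26808 = -40480080$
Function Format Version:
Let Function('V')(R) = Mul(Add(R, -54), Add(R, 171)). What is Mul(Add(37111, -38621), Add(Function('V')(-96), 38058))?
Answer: -40480080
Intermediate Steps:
Function('V')(R) = Mul(Add(-54, R), Add(171, R))
Mul(Add(37111, -38621), Add(Function('V')(-96), 38058)) = Mul(Add(37111, -38621), Add(Add(-9234, Pow(-96, 2), Mul(117, -96)), 38058)) = Mul(-1510, Add(Add(-9234, 9216, -11232), 38058)) = Mul(-1510, Add(-11250, 38058)) = Mul(-1510, 26808) = -40480080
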